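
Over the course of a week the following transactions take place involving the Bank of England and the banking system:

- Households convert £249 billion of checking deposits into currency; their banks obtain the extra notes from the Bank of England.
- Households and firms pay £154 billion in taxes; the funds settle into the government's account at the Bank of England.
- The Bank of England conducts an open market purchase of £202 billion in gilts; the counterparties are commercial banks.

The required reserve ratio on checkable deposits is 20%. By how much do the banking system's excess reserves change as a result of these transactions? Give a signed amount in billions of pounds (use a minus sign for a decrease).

Currency withdrawal £249 billion: reserves −£249B, deposits −£249B.
Government account inflow £154 billion: reserves −£154B, deposits −£154B.
OMO purchase (from banks) £202 billion: reserves +£202B, deposits 0.
Totals: Δreserves = −£201B, Δdeposits = −£403B.
Δrequired reserves = 20% × −£403B = −£80.6B.
Δexcess reserves = Δreserves − Δrequired = −£201B − (−£80.6B) = -£120.4 billion.

-£120.4 billion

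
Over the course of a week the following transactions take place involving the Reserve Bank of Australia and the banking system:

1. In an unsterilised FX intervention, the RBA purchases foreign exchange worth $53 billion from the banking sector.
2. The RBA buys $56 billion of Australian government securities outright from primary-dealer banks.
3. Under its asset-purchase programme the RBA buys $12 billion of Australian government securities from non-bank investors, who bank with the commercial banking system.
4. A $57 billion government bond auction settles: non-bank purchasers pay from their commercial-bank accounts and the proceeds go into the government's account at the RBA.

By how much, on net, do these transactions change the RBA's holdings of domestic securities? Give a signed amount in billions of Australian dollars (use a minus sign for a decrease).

FX purchase $53 billion: the RBA's securities portfolio is untouched → 0.
OMO purchase (from banks) $56 billion: securities added to the RBA's portfolio → +$56B.
Asset purchase (from non-banks) $12 billion: securities added to the RBA's portfolio → +$12B.
Government account inflow $57 billion: the RBA's securities portfolio is untouched → 0.
Net: 0 + 56 + 12 + 0 = +$68 billion.

+$68 billion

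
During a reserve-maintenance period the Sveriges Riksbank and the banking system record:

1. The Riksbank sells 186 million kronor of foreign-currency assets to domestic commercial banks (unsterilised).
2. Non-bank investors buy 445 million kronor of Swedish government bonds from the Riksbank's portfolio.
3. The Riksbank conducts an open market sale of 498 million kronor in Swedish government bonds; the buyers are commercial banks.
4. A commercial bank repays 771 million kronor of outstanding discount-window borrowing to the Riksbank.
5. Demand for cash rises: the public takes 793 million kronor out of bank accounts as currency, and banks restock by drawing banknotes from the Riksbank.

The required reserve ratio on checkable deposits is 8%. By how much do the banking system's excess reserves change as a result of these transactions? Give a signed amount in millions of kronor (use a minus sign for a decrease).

-2593.96 million

FX sale 186 million kronor: reserves −186M, deposits 0.
Asset sale (to non-banks) 445 million kronor: reserves −445M, deposits −445M.
OMO sale (to banks) 498 million kronor: reserves −498M, deposits 0.
Discount-window repayment 771 million kronor: reserves −771M, deposits 0.
Currency withdrawal 793 million kronor: reserves −793M, deposits −793M.
Totals: Δreserves = −2693M, Δdeposits = −1238M.
Δrequired reserves = 8% × −1238M = −99.04M.
Δexcess reserves = Δreserves − Δrequired = −2693M − (−99.04M) = -2593.96 million.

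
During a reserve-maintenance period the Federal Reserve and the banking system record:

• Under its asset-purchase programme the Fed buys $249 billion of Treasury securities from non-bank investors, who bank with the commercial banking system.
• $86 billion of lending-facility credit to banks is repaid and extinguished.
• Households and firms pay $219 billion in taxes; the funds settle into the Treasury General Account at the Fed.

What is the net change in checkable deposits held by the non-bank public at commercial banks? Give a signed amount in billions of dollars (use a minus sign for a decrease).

Asset purchase (from non-banks) $249 billion: non-bank counterparties' bank balances rise → +$249B.
Discount-window repayment $86 billion: the counterparty is a bank, so public deposits are unchanged → 0.
Government account inflow $219 billion: non-bank counterparties' bank balances fall → −$219B.
Net: 249 + 0 − 219 = +$30 billion.

+$30 billion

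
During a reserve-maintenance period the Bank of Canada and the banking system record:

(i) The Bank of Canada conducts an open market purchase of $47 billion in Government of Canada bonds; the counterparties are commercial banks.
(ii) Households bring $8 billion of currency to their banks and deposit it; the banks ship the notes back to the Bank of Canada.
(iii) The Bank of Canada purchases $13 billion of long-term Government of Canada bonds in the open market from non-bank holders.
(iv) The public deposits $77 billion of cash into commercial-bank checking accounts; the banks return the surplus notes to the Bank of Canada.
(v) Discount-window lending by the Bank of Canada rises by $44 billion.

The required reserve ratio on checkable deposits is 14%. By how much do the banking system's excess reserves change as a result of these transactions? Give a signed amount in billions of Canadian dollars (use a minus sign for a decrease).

OMO purchase (from banks) $47 billion: reserves +$47B, deposits 0.
Currency deposit $8 billion: reserves +$8B, deposits +$8B.
Asset purchase (from non-banks) $13 billion: reserves +$13B, deposits +$13B.
Currency deposit $77 billion: reserves +$77B, deposits +$77B.
Discount-window loan $44 billion: reserves +$44B, deposits 0.
Totals: Δreserves = +$189B, Δdeposits = +$98B.
Δrequired reserves = 14% × +$98B = +$13.72B.
Δexcess reserves = Δreserves − Δrequired = +$189B − (+$13.72B) = +$175.28 billion.

+$175.28 billion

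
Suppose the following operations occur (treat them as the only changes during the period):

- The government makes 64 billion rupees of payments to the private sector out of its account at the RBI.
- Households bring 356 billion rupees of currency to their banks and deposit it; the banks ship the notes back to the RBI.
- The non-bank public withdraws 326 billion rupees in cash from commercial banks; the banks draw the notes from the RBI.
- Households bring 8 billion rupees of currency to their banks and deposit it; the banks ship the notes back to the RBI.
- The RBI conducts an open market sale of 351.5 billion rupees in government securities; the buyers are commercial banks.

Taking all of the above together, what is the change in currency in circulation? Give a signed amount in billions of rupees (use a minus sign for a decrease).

RBI balance sheet:
  Assets:      Securities −351.5B
  Liabilities: Bank reserves −249.5B, Currency in circulation −38B, Government deposits −64B
So the change in currency in circulation is -38 billion.

-38 billion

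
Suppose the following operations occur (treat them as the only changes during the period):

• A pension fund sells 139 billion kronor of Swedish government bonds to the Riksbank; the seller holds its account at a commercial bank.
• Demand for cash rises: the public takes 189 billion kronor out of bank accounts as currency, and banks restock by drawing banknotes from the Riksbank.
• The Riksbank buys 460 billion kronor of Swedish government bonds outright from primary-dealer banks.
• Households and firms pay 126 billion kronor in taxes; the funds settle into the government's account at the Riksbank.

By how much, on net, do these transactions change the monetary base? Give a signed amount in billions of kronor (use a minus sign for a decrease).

Riksbank balance sheet:
  Assets:      Securities +599B
  Liabilities: Bank reserves +284B, Currency in circulation +189B, Government deposits +126B
Commercial banking system:
  Assets:      Reserves at CB +284B, Securities −460B
  Liabilities: Checkable deposits −176B
Monetary base = currency + reserves: +189B + (+284B) = +473 billion.

+473 billion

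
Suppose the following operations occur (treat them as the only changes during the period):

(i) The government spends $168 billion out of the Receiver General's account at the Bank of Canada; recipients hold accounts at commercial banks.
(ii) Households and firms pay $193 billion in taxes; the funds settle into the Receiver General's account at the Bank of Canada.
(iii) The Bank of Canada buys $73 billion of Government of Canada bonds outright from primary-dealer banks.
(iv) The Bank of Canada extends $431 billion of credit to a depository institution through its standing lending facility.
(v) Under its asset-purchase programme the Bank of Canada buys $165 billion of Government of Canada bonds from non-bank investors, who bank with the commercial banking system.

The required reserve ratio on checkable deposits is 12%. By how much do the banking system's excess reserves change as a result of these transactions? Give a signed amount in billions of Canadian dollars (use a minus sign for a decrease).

Government spending $168 billion: reserves +$168B, deposits +$168B.
Government account inflow $193 billion: reserves −$193B, deposits −$193B.
OMO purchase (from banks) $73 billion: reserves +$73B, deposits 0.
Discount-window loan $431 billion: reserves +$431B, deposits 0.
Asset purchase (from non-banks) $165 billion: reserves +$165B, deposits +$165B.
Totals: Δreserves = +$644B, Δdeposits = +$140B.
Δrequired reserves = 12% × +$140B = +$16.8B.
Δexcess reserves = Δreserves − Δrequired = +$644B − (+$16.8B) = +$627.2 billion.

+$627.2 billion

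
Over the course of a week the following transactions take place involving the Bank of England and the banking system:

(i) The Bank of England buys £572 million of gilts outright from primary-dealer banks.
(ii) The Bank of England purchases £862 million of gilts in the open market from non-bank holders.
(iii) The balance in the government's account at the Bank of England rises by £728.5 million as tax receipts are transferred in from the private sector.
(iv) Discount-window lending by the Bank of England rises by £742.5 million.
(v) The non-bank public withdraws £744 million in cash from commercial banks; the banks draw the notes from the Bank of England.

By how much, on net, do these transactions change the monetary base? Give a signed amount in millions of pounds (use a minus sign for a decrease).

Bank of England balance sheet:
  Assets:      Securities +£1434M, Loans to banks +£742.5M
  Liabilities: Bank reserves +£704M, Currency in circulation +£744M, Government deposits +£728.5M
Monetary base = currency + reserves: +£744M + (+£704M) = +£1448 million.

+£1448 million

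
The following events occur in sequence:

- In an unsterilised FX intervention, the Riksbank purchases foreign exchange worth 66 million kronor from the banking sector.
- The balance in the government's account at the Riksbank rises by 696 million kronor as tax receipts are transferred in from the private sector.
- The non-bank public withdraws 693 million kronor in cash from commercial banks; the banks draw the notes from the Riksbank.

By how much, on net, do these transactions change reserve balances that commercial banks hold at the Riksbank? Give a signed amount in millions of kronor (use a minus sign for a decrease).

-1323 million

Riksbank balance sheet:
  Assets:      Foreign assets +66M
  Liabilities: Bank reserves −1323M, Currency in circulation +693M, Government deposits +696M
Commercial banking system:
  Assets:      Reserves at CB −1323M, Foreign assets −66M
  Liabilities: Checkable deposits −1389M
So the change in reserve balances that commercial banks hold at the Riksbank is -1323 million.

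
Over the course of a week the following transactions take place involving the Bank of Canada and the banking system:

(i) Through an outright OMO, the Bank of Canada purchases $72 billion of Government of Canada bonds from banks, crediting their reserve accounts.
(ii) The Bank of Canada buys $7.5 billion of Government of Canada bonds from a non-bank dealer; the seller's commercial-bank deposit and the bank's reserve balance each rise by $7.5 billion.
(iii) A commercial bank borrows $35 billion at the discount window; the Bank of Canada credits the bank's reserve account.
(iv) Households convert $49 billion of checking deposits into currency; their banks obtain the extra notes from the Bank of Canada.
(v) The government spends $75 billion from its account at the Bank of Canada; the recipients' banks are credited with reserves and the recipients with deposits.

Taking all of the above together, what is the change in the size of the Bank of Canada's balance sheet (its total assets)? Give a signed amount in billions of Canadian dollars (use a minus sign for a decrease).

OMO purchase (from banks) $72 billion: a Bank of Canada asset is acquired → +$72B.
Asset purchase (from non-banks) $7.5 billion: a Bank of Canada asset is acquired → +$7.5B.
Discount-window loan $35 billion: a Bank of Canada asset is acquired → +$35B.
Currency withdrawal $49 billion: only the composition of liabilities changes → 0.
Government spending $75 billion: only the composition of liabilities changes → 0.
Net: 72 + 7.5 + 35 + 0 + 0 = +$114.5 billion.

+$114.5 billion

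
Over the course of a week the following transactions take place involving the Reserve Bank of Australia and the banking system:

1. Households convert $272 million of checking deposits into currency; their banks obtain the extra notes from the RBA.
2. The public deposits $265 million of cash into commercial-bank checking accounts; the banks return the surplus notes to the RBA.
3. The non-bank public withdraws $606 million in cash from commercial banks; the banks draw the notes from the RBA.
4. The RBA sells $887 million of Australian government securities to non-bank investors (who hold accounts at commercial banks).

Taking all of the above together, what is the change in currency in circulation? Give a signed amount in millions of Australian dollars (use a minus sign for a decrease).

+$613 million

Currency withdrawal $272 million: notes leave the central bank → +$272M.
Currency deposit $265 million: notes return to the central bank → −$265M.
Currency withdrawal $606 million: notes leave the central bank → +$606M.
Asset sale (to non-banks) $887 million: no currency enters or leaves circulation → 0.
Net: 272 − 265 + 606 + 0 = +$613 million.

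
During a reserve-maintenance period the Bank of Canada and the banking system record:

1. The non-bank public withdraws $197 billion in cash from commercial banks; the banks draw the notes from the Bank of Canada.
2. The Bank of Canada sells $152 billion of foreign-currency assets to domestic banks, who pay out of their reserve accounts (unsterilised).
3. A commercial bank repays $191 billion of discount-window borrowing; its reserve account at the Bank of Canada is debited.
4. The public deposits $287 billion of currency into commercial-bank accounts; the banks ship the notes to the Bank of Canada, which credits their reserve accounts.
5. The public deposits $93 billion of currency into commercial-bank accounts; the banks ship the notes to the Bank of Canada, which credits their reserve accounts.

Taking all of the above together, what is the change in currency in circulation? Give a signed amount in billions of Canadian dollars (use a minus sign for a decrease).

-$183 billion

Currency withdrawal $197 billion: notes leave the central bank → +$197B.
FX sale $152 billion: no currency enters or leaves circulation → 0.
Discount-window repayment $191 billion: no currency enters or leaves circulation → 0.
Currency deposit $287 billion: notes return to the central bank → −$287B.
Currency deposit $93 billion: notes return to the central bank → −$93B.
Net: 197 + 0 + 0 − 287 − 93 = -$183 billion.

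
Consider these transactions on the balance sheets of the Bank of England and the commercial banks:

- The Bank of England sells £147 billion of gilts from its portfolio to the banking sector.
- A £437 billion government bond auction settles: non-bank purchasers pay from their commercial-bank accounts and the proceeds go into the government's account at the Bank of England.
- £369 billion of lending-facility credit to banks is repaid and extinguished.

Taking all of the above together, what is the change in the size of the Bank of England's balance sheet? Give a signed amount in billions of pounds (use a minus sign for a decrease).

OMO sale (to banks) £147 billion: a Bank of England asset is shed → −£147B.
Government account inflow £437 billion: only the composition of liabilities changes → 0.
Discount-window repayment £369 billion: a Bank of England asset is shed → −£369B.
Net: −147 + 0 − 369 = -£516 billion.

-£516 billion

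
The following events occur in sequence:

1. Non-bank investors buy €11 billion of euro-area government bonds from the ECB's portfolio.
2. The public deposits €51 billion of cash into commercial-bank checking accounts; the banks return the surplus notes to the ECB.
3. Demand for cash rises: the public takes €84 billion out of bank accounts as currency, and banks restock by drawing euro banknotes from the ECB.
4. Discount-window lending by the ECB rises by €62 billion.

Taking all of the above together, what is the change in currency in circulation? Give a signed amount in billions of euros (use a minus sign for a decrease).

+€33 billion

Asset sale (to non-banks) €11 billion: no currency enters or leaves circulation → 0.
Currency deposit €51 billion: notes return to the central bank → −€51B.
Currency withdrawal €84 billion: notes leave the central bank → +€84B.
Discount-window loan €62 billion: no currency enters or leaves circulation → 0.
Net: 0 − 51 + 84 + 0 = +€33 billion.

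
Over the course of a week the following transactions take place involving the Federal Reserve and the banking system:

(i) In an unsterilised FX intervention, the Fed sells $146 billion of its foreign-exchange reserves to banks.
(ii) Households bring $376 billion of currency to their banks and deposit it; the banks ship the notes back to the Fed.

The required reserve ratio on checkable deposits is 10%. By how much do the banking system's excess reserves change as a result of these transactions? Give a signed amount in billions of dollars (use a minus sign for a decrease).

+$192.4 billion

FX sale $146 billion: reserves −$146B, deposits 0.
Currency deposit $376 billion: reserves +$376B, deposits +$376B.
Totals: Δreserves = +$230B, Δdeposits = +$376B.
Δrequired reserves = 10% × +$376B = +$37.6B.
Δexcess reserves = Δreserves − Δrequired = +$230B − (+$37.6B) = +$192.4 billion.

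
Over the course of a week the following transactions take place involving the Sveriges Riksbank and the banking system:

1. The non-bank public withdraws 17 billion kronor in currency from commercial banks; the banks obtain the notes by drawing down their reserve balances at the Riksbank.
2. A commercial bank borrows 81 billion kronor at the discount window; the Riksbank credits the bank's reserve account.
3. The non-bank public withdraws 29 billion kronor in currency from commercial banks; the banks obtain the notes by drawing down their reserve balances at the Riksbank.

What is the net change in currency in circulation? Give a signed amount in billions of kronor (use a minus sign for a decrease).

+46 billion

Currency withdrawal 17 billion kronor: notes leave the central bank → +17B.
Discount-window loan 81 billion kronor: no currency enters or leaves circulation → 0.
Currency withdrawal 29 billion kronor: notes leave the central bank → +29B.
Net: 17 + 0 + 29 = +46 billion.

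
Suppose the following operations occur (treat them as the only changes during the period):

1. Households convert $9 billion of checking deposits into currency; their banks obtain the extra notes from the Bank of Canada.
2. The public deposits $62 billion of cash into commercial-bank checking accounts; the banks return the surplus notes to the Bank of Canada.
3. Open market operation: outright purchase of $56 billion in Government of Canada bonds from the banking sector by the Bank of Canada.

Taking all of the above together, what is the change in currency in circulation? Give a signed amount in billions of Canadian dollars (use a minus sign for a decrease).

Currency withdrawal $9 billion: notes leave the central bank → +$9B.
Currency deposit $62 billion: notes return to the central bank → −$62B.
OMO purchase (from banks) $56 billion: no currency enters or leaves circulation → 0.
Net: 9 − 62 + 0 = -$53 billion.

-$53 billion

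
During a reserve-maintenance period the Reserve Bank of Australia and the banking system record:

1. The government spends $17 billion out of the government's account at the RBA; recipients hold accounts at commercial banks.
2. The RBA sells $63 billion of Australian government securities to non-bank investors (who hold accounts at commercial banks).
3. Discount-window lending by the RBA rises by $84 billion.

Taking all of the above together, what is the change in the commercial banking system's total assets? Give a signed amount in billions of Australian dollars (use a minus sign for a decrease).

Government spending $17 billion: bank balance sheets expand → +$17B.
Asset sale (to non-banks) $63 billion: bank balance sheets shrink → −$63B.
Discount-window loan $84 billion: bank balance sheets expand → +$84B.
Net: 17 − 63 + 84 = +$38 billion.

+$38 billion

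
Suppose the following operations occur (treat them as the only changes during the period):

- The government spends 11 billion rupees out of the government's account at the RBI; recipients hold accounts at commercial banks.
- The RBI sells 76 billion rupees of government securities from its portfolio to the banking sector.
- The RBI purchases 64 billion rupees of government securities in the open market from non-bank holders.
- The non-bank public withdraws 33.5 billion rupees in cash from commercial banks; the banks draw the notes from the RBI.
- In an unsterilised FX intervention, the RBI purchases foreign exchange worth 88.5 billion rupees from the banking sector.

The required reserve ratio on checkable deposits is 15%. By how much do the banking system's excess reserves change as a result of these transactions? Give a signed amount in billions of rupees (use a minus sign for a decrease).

+47.775 billion

Government spending 11 billion rupees: reserves +11B, deposits +11B.
OMO sale (to banks) 76 billion rupees: reserves −76B, deposits 0.
Asset purchase (from non-banks) 64 billion rupees: reserves +64B, deposits +64B.
Currency withdrawal 33.5 billion rupees: reserves −33.5B, deposits −33.5B.
FX purchase 88.5 billion rupees: reserves +88.5B, deposits 0.
Totals: Δreserves = +54B, Δdeposits = +41.5B.
Δrequired reserves = 15% × +41.5B = +6.225B.
Δexcess reserves = Δreserves − Δrequired = +54B − (+6.225B) = +47.775 billion.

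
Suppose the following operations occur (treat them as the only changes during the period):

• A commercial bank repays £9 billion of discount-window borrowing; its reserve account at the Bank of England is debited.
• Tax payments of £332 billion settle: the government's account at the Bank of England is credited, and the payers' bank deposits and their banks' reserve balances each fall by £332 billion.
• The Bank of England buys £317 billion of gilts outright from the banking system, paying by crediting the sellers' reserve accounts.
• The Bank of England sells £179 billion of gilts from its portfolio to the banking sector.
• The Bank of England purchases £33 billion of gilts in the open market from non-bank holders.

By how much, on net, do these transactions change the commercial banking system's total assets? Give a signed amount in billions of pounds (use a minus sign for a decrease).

Discount-window repayment £9 billion: bank balance sheets shrink → −£9B.
Government account inflow £332 billion: bank balance sheets shrink → −£332B.
OMO purchase (from banks) £317 billion: just an asset swap on bank balance sheets → 0.
OMO sale (to banks) £179 billion: just an asset swap on bank balance sheets → 0.
Asset purchase (from non-banks) £33 billion: bank balance sheets expand → +£33B.
Net: −9 − 332 + 0 + 0 + 33 = -£308 billion.

-£308 billion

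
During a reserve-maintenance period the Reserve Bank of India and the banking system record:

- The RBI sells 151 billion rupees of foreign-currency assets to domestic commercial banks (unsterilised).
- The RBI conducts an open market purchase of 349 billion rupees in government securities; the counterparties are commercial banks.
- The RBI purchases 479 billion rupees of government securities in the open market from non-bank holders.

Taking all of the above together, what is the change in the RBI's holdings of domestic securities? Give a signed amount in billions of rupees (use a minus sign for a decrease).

+828 billion

FX sale 151 billion rupees: the RBI's securities portfolio is untouched → 0.
OMO purchase (from banks) 349 billion rupees: securities added to the RBI's portfolio → +349B.
Asset purchase (from non-banks) 479 billion rupees: securities added to the RBI's portfolio → +479B.
Net: 0 + 349 + 479 = +828 billion.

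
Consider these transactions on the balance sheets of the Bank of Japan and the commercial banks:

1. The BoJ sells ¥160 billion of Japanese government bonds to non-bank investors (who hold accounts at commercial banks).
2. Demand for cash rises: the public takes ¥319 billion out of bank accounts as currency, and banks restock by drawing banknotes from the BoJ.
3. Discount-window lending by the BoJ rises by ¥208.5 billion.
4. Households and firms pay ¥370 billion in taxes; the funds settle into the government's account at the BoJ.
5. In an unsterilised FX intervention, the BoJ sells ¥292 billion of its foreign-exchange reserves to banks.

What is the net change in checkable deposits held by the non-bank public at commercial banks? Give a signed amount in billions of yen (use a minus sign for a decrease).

-¥849 billion

Asset sale (to non-banks) ¥160 billion: non-bank counterparties' bank balances fall → −¥160B.
Currency withdrawal ¥319 billion: non-bank counterparties' bank balances fall → −¥319B.
Discount-window loan ¥208.5 billion: the counterparty is a bank, so public deposits are unchanged → 0.
Government account inflow ¥370 billion: non-bank counterparties' bank balances fall → −¥370B.
FX sale ¥292 billion: the counterparty is a bank, so public deposits are unchanged → 0.
Net: −160 − 319 + 0 − 370 + 0 = -¥849 billion.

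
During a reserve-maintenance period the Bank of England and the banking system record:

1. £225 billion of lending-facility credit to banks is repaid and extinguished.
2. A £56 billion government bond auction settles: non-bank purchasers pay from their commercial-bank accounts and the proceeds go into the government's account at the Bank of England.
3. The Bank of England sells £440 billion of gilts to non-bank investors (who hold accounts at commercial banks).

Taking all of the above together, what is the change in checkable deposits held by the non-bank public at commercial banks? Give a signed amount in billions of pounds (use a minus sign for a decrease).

Discount-window repayment £225 billion: the counterparty is a bank, so public deposits are unchanged → 0.
Government account inflow £56 billion: non-bank counterparties' bank balances fall → −£56B.
Asset sale (to non-banks) £440 billion: non-bank counterparties' bank balances fall → −£440B.
Net: 0 − 56 − 440 = -£496 billion.

-£496 billion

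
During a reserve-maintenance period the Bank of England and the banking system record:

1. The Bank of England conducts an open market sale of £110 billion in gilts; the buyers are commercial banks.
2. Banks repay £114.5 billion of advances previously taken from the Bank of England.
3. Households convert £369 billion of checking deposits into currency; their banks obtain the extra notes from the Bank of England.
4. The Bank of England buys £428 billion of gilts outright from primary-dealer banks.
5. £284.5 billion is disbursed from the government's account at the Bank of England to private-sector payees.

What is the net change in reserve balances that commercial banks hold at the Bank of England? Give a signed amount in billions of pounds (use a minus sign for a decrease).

+£119 billion

OMO sale (to banks) £110 billion: the buying banks pay out of their reserve balances → −£110B.
Discount-window repayment £114.5 billion: repayment is debited from reserves → −£114.5B.
Currency withdrawal £369 billion: banks swap reserves for currency → −£369B.
OMO purchase (from banks) £428 billion: the Bank of England pays by crediting reserve accounts → +£428B.
Government spending £284.5 billion: government payments flow into bank reserve accounts → +£284.5B.
Net: −110 − 114.5 − 369 + 428 + 284.5 = +£119 billion.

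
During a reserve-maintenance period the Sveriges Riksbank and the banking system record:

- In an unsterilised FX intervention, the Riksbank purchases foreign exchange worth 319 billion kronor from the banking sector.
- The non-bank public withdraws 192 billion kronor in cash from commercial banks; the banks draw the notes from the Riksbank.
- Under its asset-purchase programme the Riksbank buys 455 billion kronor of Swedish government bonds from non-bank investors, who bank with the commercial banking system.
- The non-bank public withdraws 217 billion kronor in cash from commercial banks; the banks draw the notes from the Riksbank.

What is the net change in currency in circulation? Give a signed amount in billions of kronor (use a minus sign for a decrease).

Riksbank balance sheet:
  Assets:      Securities +455B, Foreign assets +319B
  Liabilities: Bank reserves +365B, Currency in circulation +409B
Commercial banking system:
  Assets:      Reserves at CB +365B, Foreign assets −319B
  Liabilities: Checkable deposits +46B
So the change in currency in circulation is +409 billion.

+409 billion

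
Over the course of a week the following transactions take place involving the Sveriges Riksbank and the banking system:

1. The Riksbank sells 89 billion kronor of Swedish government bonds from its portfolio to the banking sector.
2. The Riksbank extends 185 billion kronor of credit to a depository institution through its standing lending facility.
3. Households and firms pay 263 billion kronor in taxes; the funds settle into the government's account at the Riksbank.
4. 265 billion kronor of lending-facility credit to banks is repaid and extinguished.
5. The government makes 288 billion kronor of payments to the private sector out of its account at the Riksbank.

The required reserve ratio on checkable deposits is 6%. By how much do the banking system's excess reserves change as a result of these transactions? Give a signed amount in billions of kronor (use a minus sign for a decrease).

-145.5 billion

OMO sale (to banks) 89 billion kronor: reserves −89B, deposits 0.
Discount-window loan 185 billion kronor: reserves +185B, deposits 0.
Government account inflow 263 billion kronor: reserves −263B, deposits −263B.
Discount-window repayment 265 billion kronor: reserves −265B, deposits 0.
Government spending 288 billion kronor: reserves +288B, deposits +288B.
Totals: Δreserves = −144B, Δdeposits = +25B.
Δrequired reserves = 6% × +25B = +1.5B.
Δexcess reserves = Δreserves − Δrequired = −144B − (+1.5B) = -145.5 billion.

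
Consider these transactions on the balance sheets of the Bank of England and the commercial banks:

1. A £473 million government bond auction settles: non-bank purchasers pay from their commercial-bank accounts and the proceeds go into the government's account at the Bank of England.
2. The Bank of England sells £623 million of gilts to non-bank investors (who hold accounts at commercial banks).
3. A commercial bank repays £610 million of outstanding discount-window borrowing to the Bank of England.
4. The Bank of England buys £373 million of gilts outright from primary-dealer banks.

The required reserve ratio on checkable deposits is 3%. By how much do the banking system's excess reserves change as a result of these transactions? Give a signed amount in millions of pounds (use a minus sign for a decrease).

-£1300.12 million

Government account inflow £473 million: reserves −£473M, deposits −£473M.
Asset sale (to non-banks) £623 million: reserves −£623M, deposits −£623M.
Discount-window repayment £610 million: reserves −£610M, deposits 0.
OMO purchase (from banks) £373 million: reserves +£373M, deposits 0.
Totals: Δreserves = −£1333M, Δdeposits = −£1096M.
Δrequired reserves = 3% × −£1096M = −£32.88M.
Δexcess reserves = Δreserves − Δrequired = −£1333M − (−£32.88M) = -£1300.12 million.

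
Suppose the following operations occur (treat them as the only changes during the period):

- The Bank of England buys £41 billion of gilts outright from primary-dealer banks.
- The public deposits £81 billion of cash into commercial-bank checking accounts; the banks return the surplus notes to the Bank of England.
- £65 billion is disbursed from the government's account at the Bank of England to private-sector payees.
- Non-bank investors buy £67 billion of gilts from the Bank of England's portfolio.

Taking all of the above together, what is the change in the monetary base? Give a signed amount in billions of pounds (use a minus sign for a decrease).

+£39 billion

Bank of England balance sheet:
  Assets:      Securities −£26B
  Liabilities: Bank reserves +£120B, Currency in circulation −£81B, Government deposits −£65B
Commercial banking system:
  Assets:      Reserves at CB +£120B, Securities −£41B
  Liabilities: Checkable deposits +£79B
Monetary base = currency + reserves: −£81B + (+£120B) = +£39 billion.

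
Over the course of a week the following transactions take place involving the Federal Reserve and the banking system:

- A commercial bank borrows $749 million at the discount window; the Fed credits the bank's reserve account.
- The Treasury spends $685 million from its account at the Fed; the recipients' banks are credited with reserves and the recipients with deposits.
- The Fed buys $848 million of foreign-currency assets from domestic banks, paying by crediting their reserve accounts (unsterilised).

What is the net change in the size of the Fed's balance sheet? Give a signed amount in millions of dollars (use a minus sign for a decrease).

Fed balance sheet:
  Assets:      Loans to banks +$749M, Foreign assets +$848M
  Liabilities: Bank reserves +$2282M, Government deposits −$685M
Change in total Fed assets = +$1597 million.

+$1597 million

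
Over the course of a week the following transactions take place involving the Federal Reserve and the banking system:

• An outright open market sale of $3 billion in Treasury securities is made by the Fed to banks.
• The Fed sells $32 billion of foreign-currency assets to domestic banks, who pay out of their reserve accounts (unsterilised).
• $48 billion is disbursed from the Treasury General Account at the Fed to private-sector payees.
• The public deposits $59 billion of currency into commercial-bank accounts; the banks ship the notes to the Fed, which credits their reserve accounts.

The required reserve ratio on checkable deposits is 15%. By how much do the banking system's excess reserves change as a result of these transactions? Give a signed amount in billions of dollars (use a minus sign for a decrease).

+$55.95 billion

OMO sale (to banks) $3 billion: reserves −$3B, deposits 0.
FX sale $32 billion: reserves −$32B, deposits 0.
Government spending $48 billion: reserves +$48B, deposits +$48B.
Currency deposit $59 billion: reserves +$59B, deposits +$59B.
Totals: Δreserves = +$72B, Δdeposits = +$107B.
Δrequired reserves = 15% × +$107B = +$16.05B.
Δexcess reserves = Δreserves − Δrequired = +$72B − (+$16.05B) = +$55.95 billion.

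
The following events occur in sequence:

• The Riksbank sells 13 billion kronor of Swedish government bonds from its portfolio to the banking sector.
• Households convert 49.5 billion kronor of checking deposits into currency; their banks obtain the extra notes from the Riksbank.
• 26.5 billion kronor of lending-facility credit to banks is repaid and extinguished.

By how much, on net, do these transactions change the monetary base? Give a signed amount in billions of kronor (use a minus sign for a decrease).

-39.5 billion

OMO sale (to banks) 13 billion kronor: Riksbank balance sheet contracts → −13B.
Currency withdrawal 49.5 billion kronor: just a shift between currency and reserves — both are base money → 0.
Discount-window repayment 26.5 billion kronor: Riksbank balance sheet contracts → −26.5B.
Net: −13 + 0 − 26.5 = -39.5 billion.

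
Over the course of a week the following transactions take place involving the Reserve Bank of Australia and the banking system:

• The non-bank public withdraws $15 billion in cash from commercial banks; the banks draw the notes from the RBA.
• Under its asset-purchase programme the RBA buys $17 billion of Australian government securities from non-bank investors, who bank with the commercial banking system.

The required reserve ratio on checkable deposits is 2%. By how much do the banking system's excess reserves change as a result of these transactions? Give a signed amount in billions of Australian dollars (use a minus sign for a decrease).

+$1.96 billion

Currency withdrawal $15 billion: reserves −$15B, deposits −$15B.
Asset purchase (from non-banks) $17 billion: reserves +$17B, deposits +$17B.
Totals: Δreserves = +$2B, Δdeposits = +$2B.
Δrequired reserves = 2% × +$2B = +$0.04B.
Δexcess reserves = Δreserves − Δrequired = +$2B − (+$0.04B) = +$1.96 billion.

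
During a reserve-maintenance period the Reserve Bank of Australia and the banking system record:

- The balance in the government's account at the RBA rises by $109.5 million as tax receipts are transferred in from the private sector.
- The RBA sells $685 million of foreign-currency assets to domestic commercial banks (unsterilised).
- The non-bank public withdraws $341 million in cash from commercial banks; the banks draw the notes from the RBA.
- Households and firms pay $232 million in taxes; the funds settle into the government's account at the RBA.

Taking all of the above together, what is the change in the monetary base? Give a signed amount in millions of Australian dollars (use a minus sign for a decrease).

-$1026.5 million

RBA balance sheet:
  Assets:      Foreign assets −$685M
  Liabilities: Bank reserves −$1367.5M, Currency in circulation +$341M, Government deposits +$341.5M
Commercial banking system:
  Assets:      Reserves at CB −$1367.5M, Foreign assets +$685M
  Liabilities: Checkable deposits −$682.5M
Monetary base = currency + reserves: +$341M + (−$1367.5M) = -$1026.5 million.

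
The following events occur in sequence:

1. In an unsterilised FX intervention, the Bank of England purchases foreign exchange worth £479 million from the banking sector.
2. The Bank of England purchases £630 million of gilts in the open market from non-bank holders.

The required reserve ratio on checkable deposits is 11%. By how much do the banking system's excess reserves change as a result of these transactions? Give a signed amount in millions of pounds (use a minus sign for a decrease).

FX purchase £479 million: reserves +£479M, deposits 0.
Asset purchase (from non-banks) £630 million: reserves +£630M, deposits +£630M.
Totals: Δreserves = +£1109M, Δdeposits = +£630M.
Δrequired reserves = 11% × +£630M = +£69.3M.
Δexcess reserves = Δreserves − Δrequired = +£1109M − (+£69.3M) = +£1039.7 million.

+£1039.7 million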